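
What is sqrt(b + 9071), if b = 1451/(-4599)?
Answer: sqrt(21316915858)/1533 ≈ 95.240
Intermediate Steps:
b = -1451/4599 (b = 1451*(-1/4599) = -1451/4599 ≈ -0.31550)
sqrt(b + 9071) = sqrt(-1451/4599 + 9071) = sqrt(41716078/4599) = sqrt(21316915858)/1533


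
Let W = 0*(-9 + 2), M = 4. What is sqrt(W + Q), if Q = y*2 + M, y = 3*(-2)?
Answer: 2*I*sqrt(2) ≈ 2.8284*I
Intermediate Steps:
y = -6
W = 0 (W = 0*(-7) = 0)
Q = -8 (Q = -6*2 + 4 = -12 + 4 = -8)
sqrt(W + Q) = sqrt(0 - 8) = sqrt(-8) = 2*I*sqrt(2)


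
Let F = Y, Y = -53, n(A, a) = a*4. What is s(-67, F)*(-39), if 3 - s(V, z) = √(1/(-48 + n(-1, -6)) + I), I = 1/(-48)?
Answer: -117 + 13*I*√5/4 ≈ -117.0 + 7.2672*I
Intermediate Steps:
n(A, a) = 4*a
F = -53
I = -1/48 ≈ -0.020833
s(V, z) = 3 - I*√5/12 (s(V, z) = 3 - √(1/(-48 + 4*(-6)) - 1/48) = 3 - √(1/(-48 - 24) - 1/48) = 3 - √(1/(-72) - 1/48) = 3 - √(-1/72 - 1/48) = 3 - √(-5/144) = 3 - I*√5/12)
s(-67, F)*(-39) = (3 - I*√5/12)*(-39) = -117 + 13*I*√5/4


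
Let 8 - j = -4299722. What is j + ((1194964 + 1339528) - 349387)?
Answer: 6484835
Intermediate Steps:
j = 4299730 (j = 8 - 1*(-4299722) = 8 + 4299722 = 4299730)
j + ((1194964 + 1339528) - 349387) = 4299730 + ((1194964 + 1339528) - 349387) = 4299730 + (2534492 - 349387) = 4299730 + 2185105 = 6484835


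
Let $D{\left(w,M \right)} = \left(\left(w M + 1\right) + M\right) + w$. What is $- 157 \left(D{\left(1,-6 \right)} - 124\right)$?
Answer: $21038$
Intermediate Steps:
$D{\left(w,M \right)} = 1 + M + w + M w$ ($D{\left(w,M \right)} = \left(\left(M w + 1\right) + M\right) + w = \left(\left(1 + M w\right) + M\right) + w = \left(1 + M + M w\right) + w = 1 + M + w + M w$)
$- 157 \left(D{\left(1,-6 \right)} - 124\right) = - 157 \left(\left(1 - 6 + 1 - 6\right) - 124\right) = - 157 \left(-10 - 124\right) = \left(-157\right) \left(-134\right) = 21038$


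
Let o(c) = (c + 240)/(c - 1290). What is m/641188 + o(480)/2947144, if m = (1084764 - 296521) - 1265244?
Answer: -1581515105725/2125882537956 ≈ -0.74393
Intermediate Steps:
o(c) = (240 + c)/(-1290 + c)
m = -477001 (m = 788243 - 1265244 = -477001)
m/641188 + o(480)/2947144 = -477001/641188 + ((240 + 480)/(-1290 + 480))/2947144 = -477001*1/641188 + (720/(-810))*(1/2947144) = -477001/641188 - 1/810*720*(1/2947144) = -477001/641188 - 8/9*1/2947144 = -477001/641188 - 1/3315537 = -1581515105725/2125882537956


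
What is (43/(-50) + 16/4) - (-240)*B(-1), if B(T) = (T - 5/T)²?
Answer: 192157/50 ≈ 3843.1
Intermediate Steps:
(43/(-50) + 16/4) - (-240)*B(-1) = (43/(-50) + 16/4) - (-240)*(-5 + (-1)²)²/(-1)² = (43*(-1/50) + 16*(¼)) - (-240)*1*(-5 + 1)² = (-43/50 + 4) - (-240)*1*(-4)² = 157/50 - (-240)*1*16 = 157/50 - (-240)*16 = 157/50 - 120*(-32) = 157/50 + 3840 = 192157/50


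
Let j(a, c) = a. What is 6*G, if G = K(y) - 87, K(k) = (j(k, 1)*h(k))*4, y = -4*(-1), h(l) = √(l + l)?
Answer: -522 + 192*√2 ≈ -250.47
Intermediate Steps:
h(l) = √2*√l (h(l) = √(2*l) = √2*√l)
y = 4
K(k) = 4*√2*k^(3/2) (K(k) = (k*(√2*√k))*4 = (√2*k^(3/2))*4 = 4*√2*k^(3/2))
G = -87 + 32*√2 (G = 4*√2*4^(3/2) - 87 = 4*√2*8 - 87 = 32*√2 - 87 = -87 + 32*√2 ≈ -41.745)
6*G = 6*(-87 + 32*√2) = -522 + 192*√2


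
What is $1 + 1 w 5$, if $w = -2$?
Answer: $-9$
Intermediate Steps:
$1 + 1 w 5 = 1 + 1 \left(-2\right) 5 = 1 - 10 = -9$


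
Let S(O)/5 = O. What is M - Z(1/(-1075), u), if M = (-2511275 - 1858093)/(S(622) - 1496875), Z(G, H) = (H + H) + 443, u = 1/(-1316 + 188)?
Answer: -370754355463/842483460 ≈ -440.07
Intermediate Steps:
S(O) = 5*O
u = -1/1128 (u = 1/(-1128) = -1/1128 ≈ -0.00088653)
Z(G, H) = 443 + 2*H (Z(G, H) = 2*H + 443 = 443 + 2*H)
M = 4369368/1493765 (M = (-2511275 - 1858093)/(5*622 - 1496875) = -4369368/(3110 - 1496875) = -4369368/(-1493765) = -4369368*(-1/1493765) = 4369368/1493765 ≈ 2.9251)
M - Z(1/(-1075), u) = 4369368/1493765 - (443 + 2*(-1/1128)) = 4369368/1493765 - (443 - 1/564) = 4369368/1493765 - 1*249851/564 = 4369368/1493765 - 249851/564 = -370754355463/842483460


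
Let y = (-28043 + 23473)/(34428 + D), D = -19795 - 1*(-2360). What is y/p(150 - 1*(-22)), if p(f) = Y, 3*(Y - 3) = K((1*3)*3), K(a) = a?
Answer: -2285/50979 ≈ -0.044822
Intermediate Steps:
D = -17435 (D = -19795 + 2360 = -17435)
y = -4570/16993 (y = (-28043 + 23473)/(34428 - 17435) = -4570/16993 ≈ -0.26893)
Y = 6 (Y = 3 + ((1*3)*3)/3 = 3 + (3*3)/3 = 3 + (⅓)*9 = 3 + 3 = 6)
p(f) = 6
y/p(150 - 1*(-22)) = -4570/16993/6 = -4570/16993*⅙ = -2285/50979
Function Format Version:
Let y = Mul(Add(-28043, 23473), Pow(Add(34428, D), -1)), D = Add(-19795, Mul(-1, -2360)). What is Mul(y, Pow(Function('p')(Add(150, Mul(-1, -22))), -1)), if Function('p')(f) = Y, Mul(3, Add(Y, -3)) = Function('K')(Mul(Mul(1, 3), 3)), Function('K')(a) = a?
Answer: Rational(-2285, 50979) ≈ -0.044822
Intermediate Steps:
D = -17435 (D = Add(-19795, 2360) = -17435)
y = Rational(-4570, 16993) (y = Mul(Add(-28043, 23473), Pow(Add(34428, -17435), -1)) = Mul(-4570, Pow(16993, -1)) = Mul(-4570, Rational(1, 16993)) = Rational(-4570, 16993) ≈ -0.26893)
Y = 6 (Y = Add(3, Mul(Rational(1, 3), Mul(Mul(1, 3), 3))) = Add(3, Mul(Rational(1, 3), Mul(3, 3))) = Add(3, Mul(Rational(1, 3), 9)) = Add(3, 3) = 6)
Function('p')(f) = 6
Mul(y, Pow(Function('p')(Add(150, Mul(-1, -22))), -1)) = Mul(Rational(-4570, 16993), Pow(6, -1)) = Mul(Rational(-4570, 16993), Rational(1, 6)) = Rational(-2285, 50979)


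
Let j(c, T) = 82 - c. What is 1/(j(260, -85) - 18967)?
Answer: -1/19145 ≈ -5.2233e-5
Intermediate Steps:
1/(j(260, -85) - 18967) = 1/((82 - 1*260) - 18967) = 1/((82 - 260) - 18967) = 1/(-178 - 18967) = 1/(-19145) = -1/19145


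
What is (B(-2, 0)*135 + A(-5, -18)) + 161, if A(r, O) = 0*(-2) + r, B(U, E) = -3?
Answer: -249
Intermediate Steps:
A(r, O) = r (A(r, O) = 0 + r = r)
(B(-2, 0)*135 + A(-5, -18)) + 161 = (-3*135 - 5) + 161 = (-405 - 5) + 161 = -410 + 161 = -249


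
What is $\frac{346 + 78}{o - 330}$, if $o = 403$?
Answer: $\frac{424}{73} \approx 5.8082$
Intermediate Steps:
$\frac{346 + 78}{o - 330} = \frac{346 + 78}{403 - 330} = \frac{424}{73}$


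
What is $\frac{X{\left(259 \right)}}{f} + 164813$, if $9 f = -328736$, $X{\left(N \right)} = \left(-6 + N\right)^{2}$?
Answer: $\frac{54179390287}{328736} \approx 1.6481 \cdot 10^{5}$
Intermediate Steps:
$f = - \frac{328736}{9}$ ($f = \frac{1}{9} \left(-328736\right) = - \frac{328736}{9} \approx -36526.0$)
$\frac{X{\left(259 \right)}}{f} + 164813 = \frac{\left(-6 + 259\right)^{2}}{- \frac{328736}{9}} + 164813 = 253^{2} \left(- \frac{9}{328736}\right) + 164813 = 64009 \left(- \frac{9}{328736}\right) + 164813 = - \frac{576081}{328736} + 164813 = \frac{54179390287}{328736}$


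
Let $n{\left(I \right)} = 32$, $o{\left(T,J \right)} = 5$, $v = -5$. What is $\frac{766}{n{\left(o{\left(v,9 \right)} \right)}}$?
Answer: $\frac{383}{16} \approx 23.938$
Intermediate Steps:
$\frac{766}{n{\left(o{\left(v,9 \right)} \right)}} = \frac{766}{32} = 766 \cdot \frac{1}{32} = \frac{383}{16}$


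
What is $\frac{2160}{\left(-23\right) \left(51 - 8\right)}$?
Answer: $- \frac{2160}{989} \approx -2.184$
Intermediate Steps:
$\frac{2160}{\left(-23\right) \left(51 - 8\right)} = \frac{2160}{\left(-23\right) 43} = \frac{2160}{-989} = 2160 \left(- \frac{1}{989}\right) = - \frac{2160}{989}$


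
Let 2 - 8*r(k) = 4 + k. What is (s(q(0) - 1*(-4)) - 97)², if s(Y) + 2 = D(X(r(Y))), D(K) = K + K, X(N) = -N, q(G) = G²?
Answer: 38025/4 ≈ 9506.3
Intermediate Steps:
r(k) = -¼ - k/8 (r(k) = ¼ - (4 + k)/8 = ¼ + (-½ - k/8) = -¼ - k/8)
D(K) = 2*K
s(Y) = -3/2 + Y/4 (s(Y) = -2 + 2*(-(-¼ - Y/8)) = -2 + 2*(¼ + Y/8) = -2 + (½ + Y/4) = -3/2 + Y/4)
(s(q(0) - 1*(-4)) - 97)² = ((-3/2 + (0² - 1*(-4))/4) - 97)² = ((-3/2 + (0 + 4)/4) - 97)² = ((-3/2 + (¼)*4) - 97)² = ((-3/2 + 1) - 97)² = (-½ - 97)² = (-195/2)² = 38025/4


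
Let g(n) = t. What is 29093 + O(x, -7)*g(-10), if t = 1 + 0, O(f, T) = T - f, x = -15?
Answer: 29101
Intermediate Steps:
t = 1
g(n) = 1
29093 + O(x, -7)*g(-10) = 29093 + (-7 - 1*(-15))*1 = 29093 + (-7 + 15)*1 = 29093 + 8*1 = 29093 + 8 = 29101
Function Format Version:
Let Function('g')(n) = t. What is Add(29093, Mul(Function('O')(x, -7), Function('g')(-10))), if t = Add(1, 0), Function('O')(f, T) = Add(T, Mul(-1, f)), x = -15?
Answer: 29101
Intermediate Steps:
t = 1
Function('g')(n) = 1
Add(29093, Mul(Function('O')(x, -7), Function('g')(-10))) = Add(29093, Mul(Add(-7, Mul(-1, -15)), 1)) = Add(29093, Mul(Add(-7, 15), 1)) = Add(29093, Mul(8, 1)) = Add(29093, 8) = 29101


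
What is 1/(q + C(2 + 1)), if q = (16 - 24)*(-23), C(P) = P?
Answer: 1/187 ≈ 0.0053476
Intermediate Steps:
q = 184 (q = -8*(-23) = 184)
1/(q + C(2 + 1)) = 1/(184 + (2 + 1)) = 1/(184 + 3) = 1/187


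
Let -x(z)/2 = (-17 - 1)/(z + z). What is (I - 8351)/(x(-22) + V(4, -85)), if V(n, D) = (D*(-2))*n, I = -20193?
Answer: -313984/7471 ≈ -42.027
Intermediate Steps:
V(n, D) = -2*D*n (V(n, D) = (-2*D)*n = -2*D*n)
x(z) = 18/z (x(z) = -2*(-17 - 1)/(z + z) = -(-36)/(2*z) = -(-36)*1/(2*z) = -(-18)/z = 18/z)
(I - 8351)/(x(-22) + V(4, -85)) = (-20193 - 8351)/(18/(-22) - 2*(-85)*4) = -28544/(18*(-1/22) + 680) = -28544/(-9/11 + 680) = -28544/7471/11 = -28544*11/7471 = -313984/7471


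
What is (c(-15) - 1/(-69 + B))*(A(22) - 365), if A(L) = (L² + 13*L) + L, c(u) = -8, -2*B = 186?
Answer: -552965/162 ≈ -3413.4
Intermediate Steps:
B = -93 (B = -½*186 = -93)
A(L) = L² + 14*L
(c(-15) - 1/(-69 + B))*(A(22) - 365) = (-8 - 1/(-69 - 93))*(22*(14 + 22) - 365) = (-8 - 1/(-162))*(22*36 - 365) = (-8 - 1*(-1/162))*(792 - 365) = (-8 + 1/162)*427 = -1295/162*427 = -552965/162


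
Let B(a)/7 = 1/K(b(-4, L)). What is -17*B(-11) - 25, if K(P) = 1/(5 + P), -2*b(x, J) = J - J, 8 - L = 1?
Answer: -620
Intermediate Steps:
L = 7 (L = 8 - 1*1 = 8 - 1 = 7)
b(x, J) = 0 (b(x, J) = -(J - J)/2 = -½*0 = 0)
B(a) = 35 (B(a) = 7/(1/(5 + 0)) = 7/(1/5) = 7/(⅕) = 7*5 = 35)
-17*B(-11) - 25 = -17*35 - 25 = -595 - 25 = -620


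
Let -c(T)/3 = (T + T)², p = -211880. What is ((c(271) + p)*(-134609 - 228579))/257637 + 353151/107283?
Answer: 14198111170742425/9213356757 ≈ 1.5410e+6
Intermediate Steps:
c(T) = -12*T² (c(T) = -3*(T + T)² = -3*4*T² = -12*T²)
((c(271) + p)*(-134609 - 228579))/257637 + 353151/107283 = ((-12*271² - 211880)*(-134609 - 228579))/257637 + 353151/107283 = ((-12*73441 - 211880)*(-363188))*(1/257637) + 353151*(1/107283) = ((-881292 - 211880)*(-363188))*(1/257637) + 117717/35761 = -1093172*(-363188)*(1/257637) + 117717/35761 = 397026952336*(1/257637) + 117717/35761 = 397026952336/257637 + 117717/35761 = 14198111170742425/9213356757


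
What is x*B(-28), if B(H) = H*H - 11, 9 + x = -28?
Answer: -28601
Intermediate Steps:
x = -37 (x = -9 - 28 = -37)
B(H) = -11 + H**2 (B(H) = H**2 - 11 = -11 + H**2)
x*B(-28) = -37*(-11 + (-28)**2) = -37*(-11 + 784) = -37*773 = -28601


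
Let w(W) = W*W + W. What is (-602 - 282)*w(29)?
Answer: -769080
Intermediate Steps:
w(W) = W + W**2 (w(W) = W**2 + W = W + W**2)
(-602 - 282)*w(29) = (-602 - 282)*(29*(1 + 29)) = -25636*30 = -884*870 = -769080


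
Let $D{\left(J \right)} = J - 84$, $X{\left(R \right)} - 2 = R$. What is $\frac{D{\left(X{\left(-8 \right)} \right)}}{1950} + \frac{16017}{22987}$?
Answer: $\frac{972144}{1494155} \approx 0.65063$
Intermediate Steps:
$X{\left(R \right)} = 2 + R$
$D{\left(J \right)} = -84 + J$
$\frac{D{\left(X{\left(-8 \right)} \right)}}{1950} + \frac{16017}{22987} = \frac{-84 + \left(2 - 8\right)}{1950} + \frac{16017}{22987} = \left(-84 - 6\right) \frac{1}{1950} + 16017 \cdot \frac{1}{22987} = \left(-90\right) \frac{1}{1950} + \frac{16017}{22987} = - \frac{3}{65} + \frac{16017}{22987} = \frac{972144}{1494155}$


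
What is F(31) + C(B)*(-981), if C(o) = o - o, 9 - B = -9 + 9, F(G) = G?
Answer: 31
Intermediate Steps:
B = 9 (B = 9 - (-9 + 9) = 9 - 1*0 = 9 + 0 = 9)
C(o) = 0
F(31) + C(B)*(-981) = 31 + 0*(-981) = 31 + 0 = 31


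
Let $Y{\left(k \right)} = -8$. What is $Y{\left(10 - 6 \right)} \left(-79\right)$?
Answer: $632$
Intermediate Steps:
$Y{\left(10 - 6 \right)} \left(-79\right) = \left(-8\right) \left(-79\right) = 632$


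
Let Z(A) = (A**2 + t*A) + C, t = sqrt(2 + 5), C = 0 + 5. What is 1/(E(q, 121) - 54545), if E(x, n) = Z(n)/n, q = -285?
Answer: -113831597/6195166116702 - 14641*sqrt(7)/43366162816914 ≈ -1.8375e-5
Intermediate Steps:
C = 5
t = sqrt(7) ≈ 2.6458
Z(A) = 5 + A**2 + A*sqrt(7) (Z(A) = (A**2 + sqrt(7)*A) + 5 = (A**2 + A*sqrt(7)) + 5 = 5 + A**2 + A*sqrt(7))
E(x, n) = (5 + n**2 + n*sqrt(7))/n
1/(E(q, 121) - 54545) = 1/((121 + sqrt(7) + 5/121) - 54545) = 1/((14646/121 + sqrt(7)) - 54545) = 1/(-6585299/121 + sqrt(7))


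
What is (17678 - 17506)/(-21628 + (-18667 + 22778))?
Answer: -172/17517 ≈ -0.0098190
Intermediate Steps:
(17678 - 17506)/(-21628 + (-18667 + 22778)) = 172/(-21628 + 4111) = 172/(-17517) = 172*(-1/17517) = -172/17517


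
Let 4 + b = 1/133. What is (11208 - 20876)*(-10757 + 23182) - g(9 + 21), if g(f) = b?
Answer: -15976611169/133 ≈ -1.2012e+8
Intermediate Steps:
b = -531/133 (b = -4 + 1/133 = -531/133 ≈ -3.9925)
g(f) = -531/133
(11208 - 20876)*(-10757 + 23182) - g(9 + 21) = (11208 - 20876)*(-10757 + 23182) - 1*(-531/133) = -9668*12425 + 531/133 = -120124900 + 531/133 = -15976611169/133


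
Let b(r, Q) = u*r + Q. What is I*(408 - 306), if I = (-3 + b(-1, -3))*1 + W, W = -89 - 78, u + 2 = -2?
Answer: -17238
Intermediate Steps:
u = -4 (u = -2 - 2 = -4)
W = -167
b(r, Q) = Q - 4*r (b(r, Q) = -4*r + Q = Q - 4*r)
I = -169 (I = (-3 + (-3 - 4*(-1)))*1 - 167 = (-3 + (-3 + 4))*1 - 167 = (-3 + 1)*1 - 167 = -2*1 - 167 = -2 - 167 = -169)
I*(408 - 306) = -169*(408 - 306) = -169*102 = -17238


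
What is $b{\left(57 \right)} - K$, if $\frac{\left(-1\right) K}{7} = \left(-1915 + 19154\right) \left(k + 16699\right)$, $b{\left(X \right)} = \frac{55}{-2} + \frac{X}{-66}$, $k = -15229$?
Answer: $\frac{1951282098}{11} \approx 1.7739 \cdot 10^{8}$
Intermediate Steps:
$b{\left(X \right)} = - \frac{55}{2} - \frac{X}{66}$ ($b{\left(X \right)} = 55 \left(- \frac{1}{2}\right) + X \left(- \frac{1}{66}\right) = - \frac{55}{2} - \frac{X}{66}$)
$K = -177389310$ ($K = - 7 \left(-1915 + 19154\right) \left(-15229 + 16699\right) = - 7 \cdot 17239 \cdot 1470 = \left(-7\right) 25341330 = -177389310$)
$b{\left(57 \right)} - K = \left(- \frac{55}{2} - \frac{19}{22}\right) - -177389310 = \left(- \frac{55}{2} - \frac{19}{22}\right) + 177389310 = - \frac{312}{11} + 177389310 = \frac{1951282098}{11}$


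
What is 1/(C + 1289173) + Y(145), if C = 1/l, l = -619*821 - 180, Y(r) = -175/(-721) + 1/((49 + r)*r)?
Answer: 115242731735942152/474729007426780685 ≈ 0.24275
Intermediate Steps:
Y(r) = 25/103 + 1/(r*(49 + r)) (Y(r) = -175*(-1/721) + 1/(r*(49 + r)) = 25/103 + 1/(r*(49 + r)))
l = -508379 (l = -508199 - 180 = -508379)
C = -1/508379 (C = 1/(-508379) = -1/508379 ≈ -1.9670e-6)
1/(C + 1289173) + Y(145) = 1/(-1/508379 + 1289173) + (1/103)*(103 + 25*145**2 + 1225*145)/(145*(49 + 145)) = 1/(655388480566/508379) + (1/103)*(1/145)*(103 + 25*21025 + 177625)/194 = 508379/655388480566 + (1/103)*(1/145)*(1/194)*(103 + 525625 + 177625) = 508379/655388480566 + (1/103)*(1/145)*(1/194)*703353 = 508379/655388480566 + 703353/2897390 = 115242731735942152/474729007426780685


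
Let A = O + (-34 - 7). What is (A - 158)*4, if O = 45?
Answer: -616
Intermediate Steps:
A = 4 (A = 45 + (-34 - 7) = 45 - 41 = 4)
(A - 158)*4 = (4 - 158)*4 = -154*4 = -616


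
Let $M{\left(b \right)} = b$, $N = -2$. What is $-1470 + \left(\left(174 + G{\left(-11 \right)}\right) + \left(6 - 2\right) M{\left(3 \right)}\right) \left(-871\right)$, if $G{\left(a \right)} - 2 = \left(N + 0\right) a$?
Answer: $-184380$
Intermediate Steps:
$G{\left(a \right)} = 2 - 2 a$ ($G{\left(a \right)} = 2 + \left(-2 + 0\right) a = 2 - 2 a$)
$-1470 + \left(\left(174 + G{\left(-11 \right)}\right) + \left(6 - 2\right) M{\left(3 \right)}\right) \left(-871\right) = -1470 + \left(\left(174 + \left(2 - -22\right)\right) + \left(6 - 2\right) 3\right) \left(-871\right) = -1470 + \left(\left(174 + \left(2 + 22\right)\right) + 4 \cdot 3\right) \left(-871\right) = -1470 + \left(\left(174 + 24\right) + 12\right) \left(-871\right) = -1470 + \left(198 + 12\right) \left(-871\right) = -1470 + 210 \left(-871\right) = -1470 - 182910 = -184380$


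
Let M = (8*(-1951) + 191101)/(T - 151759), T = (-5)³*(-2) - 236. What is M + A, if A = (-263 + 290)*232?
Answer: 950355187/151745 ≈ 6262.8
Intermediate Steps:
A = 6264 (A = 27*232 = 6264)
T = 14 (T = -125*(-2) - 236 = 250 - 236 = 14)
M = -175493/151745 (M = (8*(-1951) + 191101)/(14 - 151759) = (-15608 + 191101)/(-151745) = 175493*(-1/151745) = -175493/151745 ≈ -1.1565)
M + A = -175493/151745 + 6264 = 950355187/151745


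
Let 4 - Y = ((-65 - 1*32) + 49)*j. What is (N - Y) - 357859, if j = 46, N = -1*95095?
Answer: -455166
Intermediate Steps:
N = -95095
Y = 2212 (Y = 4 - ((-65 - 1*32) + 49)*46 = 4 - ((-65 - 32) + 49)*46 = 4 - (-97 + 49)*46 = 4 - (-48)*46 = 4 - 1*(-2208) = 4 + 2208 = 2212)
(N - Y) - 357859 = (-95095 - 1*2212) - 357859 = (-95095 - 2212) - 357859 = -97307 - 357859 = -455166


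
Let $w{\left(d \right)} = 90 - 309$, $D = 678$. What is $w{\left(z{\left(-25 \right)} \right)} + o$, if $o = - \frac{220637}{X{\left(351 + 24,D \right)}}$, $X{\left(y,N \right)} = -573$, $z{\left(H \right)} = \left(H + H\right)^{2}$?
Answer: $\frac{95150}{573} \approx 166.06$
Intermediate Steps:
$z{\left(H \right)} = 4 H^{2}$ ($z{\left(H \right)} = \left(2 H\right)^{2} = 4 H^{2}$)
$w{\left(d \right)} = -219$ ($w{\left(d \right)} = 90 - 309 = -219$)
$o = \frac{220637}{573}$ ($o = - \frac{220637}{-573} = \left(-220637\right) \left(- \frac{1}{573}\right) = \frac{220637}{573} \approx 385.06$)
$w{\left(z{\left(-25 \right)} \right)} + o = -219 + \frac{220637}{573} = \frac{95150}{573}$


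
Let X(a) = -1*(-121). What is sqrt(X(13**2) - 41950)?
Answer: I*sqrt(41829) ≈ 204.52*I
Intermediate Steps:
X(a) = 121
sqrt(X(13**2) - 41950) = sqrt(121 - 41950) = sqrt(-41829) = I*sqrt(41829)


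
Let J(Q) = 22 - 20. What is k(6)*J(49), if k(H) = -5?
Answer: -10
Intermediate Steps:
J(Q) = 2
k(6)*J(49) = -5*2 = -10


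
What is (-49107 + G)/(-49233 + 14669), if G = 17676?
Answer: 31431/34564 ≈ 0.90936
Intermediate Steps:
(-49107 + G)/(-49233 + 14669) = (-49107 + 17676)/(-49233 + 14669) = -31431/(-34564) = -31431*(-1/34564) = 31431/34564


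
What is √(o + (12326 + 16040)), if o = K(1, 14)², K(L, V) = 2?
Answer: √28370 ≈ 168.43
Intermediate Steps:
o = 4 (o = 2² = 4)
√(o + (12326 + 16040)) = √(4 + (12326 + 16040)) = √(4 + 28366) = √28370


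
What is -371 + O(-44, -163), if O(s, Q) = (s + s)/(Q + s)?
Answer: -76709/207 ≈ -370.57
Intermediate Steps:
O(s, Q) = 2*s/(Q + s) (O(s, Q) = (2*s)/(Q + s) = 2*s/(Q + s))
-371 + O(-44, -163) = -371 + 2*(-44)/(-163 - 44) = -371 + 2*(-44)/(-207) = -371 + 2*(-44)*(-1/207) = -371 + 88/207 = -76709/207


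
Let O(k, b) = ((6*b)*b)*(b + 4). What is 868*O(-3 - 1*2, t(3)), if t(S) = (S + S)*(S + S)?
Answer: 269982720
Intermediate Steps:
t(S) = 4*S² (t(S) = (2*S)*(2*S) = 4*S²)
O(k, b) = 6*b²*(4 + b) (O(k, b) = (6*b²)*(4 + b) = 6*b²*(4 + b))
868*O(-3 - 1*2, t(3)) = 868*(6*(4*3²)²*(4 + 4*3²)) = 868*(6*(4*9)²*(4 + 4*9)) = 868*(6*36²*(4 + 36)) = 868*(6*1296*40) = 868*311040 = 269982720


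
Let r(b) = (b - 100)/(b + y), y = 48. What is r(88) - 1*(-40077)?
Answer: 1362615/34 ≈ 40077.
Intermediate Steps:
r(b) = (-100 + b)/(48 + b) (r(b) = (b - 100)/(b + 48) = (-100 + b)/(48 + b))
r(88) - 1*(-40077) = (-100 + 88)/(48 + 88) - 1*(-40077) = -12/136 + 40077 = (1/136)*(-12) + 40077 = -3/34 + 40077 = 1362615/34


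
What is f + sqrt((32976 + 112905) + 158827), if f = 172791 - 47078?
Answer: 125713 + 2*sqrt(76177) ≈ 1.2627e+5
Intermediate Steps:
f = 125713
f + sqrt((32976 + 112905) + 158827) = 125713 + sqrt((32976 + 112905) + 158827) = 125713 + sqrt(145881 + 158827) = 125713 + sqrt(304708) = 125713 + 2*sqrt(76177)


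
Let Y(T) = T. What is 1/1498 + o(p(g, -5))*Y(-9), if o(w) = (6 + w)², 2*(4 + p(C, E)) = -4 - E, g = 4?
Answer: -168523/2996 ≈ -56.249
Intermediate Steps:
p(C, E) = -6 - E/2 (p(C, E) = -4 + (-4 - E)/2 = -4 + (-2 - E/2) = -6 - E/2)
1/1498 + o(p(g, -5))*Y(-9) = 1/1498 + (6 + (-6 - ½*(-5)))²*(-9) = 1/1498 + (6 + (-6 + 5/2))²*(-9) = 1/1498 + (6 - 7/2)²*(-9) = 1/1498 + (5/2)²*(-9) = 1/1498 + (25/4)*(-9) = 1/1498 - 225/4 = -168523/2996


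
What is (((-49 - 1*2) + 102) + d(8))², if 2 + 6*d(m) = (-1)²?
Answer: 93025/36 ≈ 2584.0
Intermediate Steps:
d(m) = -⅙ (d(m) = -⅓ + (⅙)*(-1)² = -⅓ + (⅙)*1 = -⅓ + ⅙ = -⅙)
(((-49 - 1*2) + 102) + d(8))² = (((-49 - 1*2) + 102) - ⅙)² = (((-49 - 2) + 102) - ⅙)² = ((-51 + 102) - ⅙)² = (51 - ⅙)² = (305/6)² = 93025/36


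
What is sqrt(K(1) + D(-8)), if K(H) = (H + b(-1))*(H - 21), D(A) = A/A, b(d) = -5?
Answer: 9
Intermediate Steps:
D(A) = 1
K(H) = (-21 + H)*(-5 + H) (K(H) = (H - 5)*(H - 21) = (-5 + H)*(-21 + H) = (-21 + H)*(-5 + H))
sqrt(K(1) + D(-8)) = sqrt((105 + 1**2 - 26*1) + 1) = sqrt((105 + 1 - 26) + 1) = sqrt(80 + 1) = sqrt(81) = 9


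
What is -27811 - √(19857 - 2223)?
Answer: -27811 - √17634 ≈ -27944.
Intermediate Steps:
-27811 - √(19857 - 2223) = -27811 - √17634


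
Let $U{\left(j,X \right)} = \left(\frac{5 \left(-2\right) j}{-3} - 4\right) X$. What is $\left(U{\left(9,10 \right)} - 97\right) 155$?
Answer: $25265$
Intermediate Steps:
$U{\left(j,X \right)} = X \left(-4 + \frac{10 j}{3}\right)$ ($U{\left(j,X \right)} = \left(- 10 j \left(- \frac{1}{3}\right) - 4\right) X = \left(\frac{10 j}{3} - 4\right) X = \left(-4 + \frac{10 j}{3}\right) X = X \left(-4 + \frac{10 j}{3}\right)$)
$\left(U{\left(9,10 \right)} - 97\right) 155 = \left(\frac{2}{3} \cdot 10 \left(-6 + 5 \cdot 9\right) - 97\right) 155 = \left(\frac{2}{3} \cdot 10 \left(-6 + 45\right) - 97\right) 155 = \left(\frac{2}{3} \cdot 10 \cdot 39 - 97\right) 155 = \left(260 - 97\right) 155 = 163 \cdot 155 = 25265$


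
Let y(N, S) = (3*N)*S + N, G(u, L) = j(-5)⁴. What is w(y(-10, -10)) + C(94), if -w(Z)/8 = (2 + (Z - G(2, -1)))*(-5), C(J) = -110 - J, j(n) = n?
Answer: -13524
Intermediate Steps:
G(u, L) = 625 (G(u, L) = (-5)⁴ = 625)
y(N, S) = N + 3*N*S (y(N, S) = 3*N*S + N = N + 3*N*S)
w(Z) = -24920 + 40*Z (w(Z) = -8*(2 + (Z - 1*625))*(-5) = -8*(2 + (Z - 625))*(-5) = -8*(2 + (-625 + Z))*(-5) = -8*(-623 + Z)*(-5) = -8*(3115 - 5*Z) = -24920 + 40*Z)
w(y(-10, -10)) + C(94) = (-24920 + 40*(-10*(1 + 3*(-10)))) + (-110 - 1*94) = (-24920 + 40*(-10*(1 - 30))) + (-110 - 94) = (-24920 + 40*(-10*(-29))) - 204 = (-24920 + 40*290) - 204 = (-24920 + 11600) - 204 = -13320 - 204 = -13524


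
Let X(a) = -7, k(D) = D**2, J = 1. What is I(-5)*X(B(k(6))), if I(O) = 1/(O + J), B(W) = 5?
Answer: 7/4 ≈ 1.7500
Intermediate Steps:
I(O) = 1/(1 + O) (I(O) = 1/(O + 1) = 1/(1 + O))
I(-5)*X(B(k(6))) = -7/(1 - 5) = -7/(-4) = -1/4*(-7) = 7/4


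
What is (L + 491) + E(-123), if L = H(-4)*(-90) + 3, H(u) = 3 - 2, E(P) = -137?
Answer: 267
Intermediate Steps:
H(u) = 1
L = -87 (L = 1*(-90) + 3 = -90 + 3 = -87)
(L + 491) + E(-123) = (-87 + 491) - 137 = 404 - 137 = 267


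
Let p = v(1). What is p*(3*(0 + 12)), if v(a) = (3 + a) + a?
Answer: 180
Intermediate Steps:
v(a) = 3 + 2*a
p = 5 (p = 3 + 2*1 = 3 + 2 = 5)
p*(3*(0 + 12)) = 5*(3*(0 + 12)) = 5*(3*12) = 5*36 = 180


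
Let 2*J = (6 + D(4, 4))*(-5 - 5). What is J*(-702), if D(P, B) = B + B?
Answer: 49140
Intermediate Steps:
D(P, B) = 2*B
J = -70 (J = ((6 + 2*4)*(-5 - 5))/2 = ((6 + 8)*(-10))/2 = (14*(-10))/2 = (1/2)*(-140) = -70)
J*(-702) = -70*(-702) = 49140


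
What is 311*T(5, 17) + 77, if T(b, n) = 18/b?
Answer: 5983/5 ≈ 1196.6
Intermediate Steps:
311*T(5, 17) + 77 = 311*(18/5) + 77 = 5598/5 + 77 = 5983/5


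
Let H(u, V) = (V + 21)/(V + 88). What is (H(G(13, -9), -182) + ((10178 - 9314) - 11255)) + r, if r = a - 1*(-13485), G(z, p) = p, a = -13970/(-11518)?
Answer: 1676508313/541346 ≈ 3096.9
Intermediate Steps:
a = 6985/5759 (a = -13970*(-1/11518) = 6985/5759 ≈ 1.2129)
H(u, V) = (21 + V)/(88 + V)
r = 77667100/5759 (r = 6985/5759 - 1*(-13485) = 6985/5759 + 13485 = 77667100/5759 ≈ 13486.)
(H(G(13, -9), -182) + ((10178 - 9314) - 11255)) + r = ((21 - 182)/(88 - 182) + ((10178 - 9314) - 11255)) + 77667100/5759 = (-161/(-94) + (864 - 11255)) + 77667100/5759 = (-1/94*(-161) - 10391) + 77667100/5759 = (161/94 - 10391) + 77667100/5759 = -976593/94 + 77667100/5759 = 1676508313/541346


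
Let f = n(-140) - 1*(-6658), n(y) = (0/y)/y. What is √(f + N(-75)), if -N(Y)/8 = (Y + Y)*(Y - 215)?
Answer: I*√341342 ≈ 584.25*I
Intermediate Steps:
N(Y) = -16*Y*(-215 + Y) (N(Y) = -8*(Y + Y)*(Y - 215) = -8*2*Y*(-215 + Y) = -16*Y*(-215 + Y))
n(y) = 0 (n(y) = 0/y = 0)
f = 6658 (f = 0 - 1*(-6658) = 0 + 6658 = 6658)
√(f + N(-75)) = √(6658 + 16*(-75)*(215 - 1*(-75))) = √(6658 + 16*(-75)*(215 + 75)) = √(6658 + 16*(-75)*290) = √(6658 - 348000) = √(-341342) = I*√341342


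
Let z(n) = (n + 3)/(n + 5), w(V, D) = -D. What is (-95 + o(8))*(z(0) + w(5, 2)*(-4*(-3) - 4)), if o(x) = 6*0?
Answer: 1463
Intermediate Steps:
z(n) = (3 + n)/(5 + n)
o(x) = 0
(-95 + o(8))*(z(0) + w(5, 2)*(-4*(-3) - 4)) = (-95 + 0)*((3 + 0)/(5 + 0) + (-1*2)*(-4*(-3) - 4)) = -95*(3/5 - 2*(12 - 4)) = -95*((⅕)*3 - 2*8) = -95*(⅗ - 16) = -95*(-77/5) = 1463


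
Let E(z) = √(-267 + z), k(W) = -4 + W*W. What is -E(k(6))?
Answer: -I*√235 ≈ -15.33*I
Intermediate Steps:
k(W) = -4 + W²
-E(k(6)) = -√(-267 + (-4 + 6²)) = -√(-267 + (-4 + 36)) = -√(-267 + 32) = -√(-235) = -I*√235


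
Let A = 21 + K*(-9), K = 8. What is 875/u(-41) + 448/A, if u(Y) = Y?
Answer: -62993/2091 ≈ -30.126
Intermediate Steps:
A = -51 (A = 21 + 8*(-9) = 21 - 72 = -51)
875/u(-41) + 448/A = 875/(-41) + 448/(-51) = 875*(-1/41) + 448*(-1/51) = -875/41 - 448/51 = -62993/2091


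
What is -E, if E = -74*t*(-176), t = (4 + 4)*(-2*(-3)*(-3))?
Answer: 1875456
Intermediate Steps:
t = -144 (t = 8*(6*(-3)) = 8*(-18) = -144)
E = -1875456 (E = -74*(-144)*(-176) = 10656*(-176) = -1875456)
-E = -1*(-1875456) = 1875456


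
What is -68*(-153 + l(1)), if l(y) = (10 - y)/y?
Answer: 9792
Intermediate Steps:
l(y) = (10 - y)/y
-68*(-153 + l(1)) = -68*(-153 + (10 - 1*1)/1) = -68*(-153 + 1*(10 - 1)) = -68*(-153 + 1*9) = -68*(-153 + 9) = -68*(-144) = 9792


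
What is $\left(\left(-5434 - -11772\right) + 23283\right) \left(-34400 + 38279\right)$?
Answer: $114899859$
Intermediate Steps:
$\left(\left(-5434 - -11772\right) + 23283\right) \left(-34400 + 38279\right) = \left(\left(-5434 + 11772\right) + 23283\right) 3879 = \left(6338 + 23283\right) 3879 = 29621 \cdot 3879 = 114899859$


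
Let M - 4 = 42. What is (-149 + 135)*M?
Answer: -644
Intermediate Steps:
M = 46 (M = 4 + 42 = 46)
(-149 + 135)*M = (-149 + 135)*46 = -14*46 = -644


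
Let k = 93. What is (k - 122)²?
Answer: 841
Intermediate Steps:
(k - 122)² = (93 - 122)² = (-29)² = 841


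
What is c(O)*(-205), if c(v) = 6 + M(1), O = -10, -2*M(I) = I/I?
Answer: -2255/2 ≈ -1127.5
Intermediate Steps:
M(I) = -1/2 (M(I) = -I/(2*I) = -1/2*1 = -1/2)
c(v) = 11/2 (c(v) = 6 - 1/2 = 11/2)
c(O)*(-205) = (11/2)*(-205) = -2255/2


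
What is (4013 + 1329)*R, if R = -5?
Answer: -26710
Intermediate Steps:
(4013 + 1329)*R = (4013 + 1329)*(-5) = 5342*(-5) = -26710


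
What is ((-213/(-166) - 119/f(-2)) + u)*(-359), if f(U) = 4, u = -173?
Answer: 24012433/332 ≈ 72327.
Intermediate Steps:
((-213/(-166) - 119/f(-2)) + u)*(-359) = ((-213/(-166) - 119/4) - 173)*(-359) = ((-213*(-1/166) - 119*¼) - 173)*(-359) = ((213/166 - 119/4) - 173)*(-359) = (-9451/332 - 173)*(-359) = -66887/332*(-359) = 24012433/332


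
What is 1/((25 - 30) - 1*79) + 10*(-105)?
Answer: -88201/84 ≈ -1050.0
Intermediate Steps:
1/((25 - 30) - 1*79) + 10*(-105) = 1/(-5 - 79) - 1050 = 1/(-84) - 1050 = -1/84 - 1050 = -88201/84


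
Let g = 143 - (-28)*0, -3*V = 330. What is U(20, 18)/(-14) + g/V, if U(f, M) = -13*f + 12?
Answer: 1149/70 ≈ 16.414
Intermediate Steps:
V = -110 (V = -1/3*330 = -110)
U(f, M) = 12 - 13*f
g = 143 (g = 143 - 1*0 = 143 + 0 = 143)
U(20, 18)/(-14) + g/V = (12 - 13*20)/(-14) + 143/(-110) = (12 - 260)*(-1/14) + 143*(-1/110) = -248*(-1/14) - 13/10 = 124/7 - 13/10 = 1149/70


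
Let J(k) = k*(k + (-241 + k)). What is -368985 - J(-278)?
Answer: -590551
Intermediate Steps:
J(k) = k*(-241 + 2*k)
-368985 - J(-278) = -368985 - (-278)*(-241 + 2*(-278)) = -368985 - (-278)*(-241 - 556) = -368985 - (-278)*(-797) = -368985 - 1*221566 = -368985 - 221566 = -590551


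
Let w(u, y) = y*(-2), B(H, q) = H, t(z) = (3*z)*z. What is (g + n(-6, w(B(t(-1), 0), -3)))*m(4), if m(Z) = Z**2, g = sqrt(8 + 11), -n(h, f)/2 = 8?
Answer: -256 + 16*sqrt(19) ≈ -186.26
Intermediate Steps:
t(z) = 3*z**2
w(u, y) = -2*y
n(h, f) = -16 (n(h, f) = -2*8 = -16)
g = sqrt(19) ≈ 4.3589
(g + n(-6, w(B(t(-1), 0), -3)))*m(4) = (sqrt(19) - 16)*4**2 = (-16 + sqrt(19))*16 = -256 + 16*sqrt(19)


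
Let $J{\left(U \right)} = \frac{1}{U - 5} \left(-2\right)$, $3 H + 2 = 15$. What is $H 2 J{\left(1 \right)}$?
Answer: $\frac{13}{3} \approx 4.3333$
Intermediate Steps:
$H = \frac{13}{3}$ ($H = - \frac{2}{3} + \frac{1}{3} \cdot 15 = - \frac{2}{3} + 5 = \frac{13}{3} \approx 4.3333$)
$J{\left(U \right)} = - \frac{2}{-5 + U}$ ($J{\left(U \right)} = \frac{1}{-5 + U} \left(-2\right) = - \frac{2}{-5 + U}$)
$H 2 J{\left(1 \right)} = \frac{13}{3} \cdot 2 \left(- \frac{2}{-5 + 1}\right) = \frac{26 \left(- \frac{2}{-4}\right)}{3} = \frac{26 \left(\left(-2\right) \left(- \frac{1}{4}\right)\right)}{3} = \frac{26}{3} \cdot \frac{1}{2} = \frac{13}{3}$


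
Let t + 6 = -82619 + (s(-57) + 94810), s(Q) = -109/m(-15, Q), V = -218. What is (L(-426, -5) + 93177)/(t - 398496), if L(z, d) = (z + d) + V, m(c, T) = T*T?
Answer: -75155868/313781137 ≈ -0.23952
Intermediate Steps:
m(c, T) = T**2
L(z, d) = -218 + d + z (L(z, d) = (z + d) - 218 = (d + z) - 218 = -218 + d + z)
s(Q) = -109/Q**2
t = 39588956/3249 (t = -6 + (-82619 + (-109/(-57)**2 + 94810)) = -6 + (-82619 + (-109*1/3249 + 94810)) = -6 + (-82619 + (-109/3249 + 94810)) = -6 + (-82619 + 308037581/3249) = -6 + 39608450/3249 = 39588956/3249 ≈ 12185.)
(L(-426, -5) + 93177)/(t - 398496) = ((-218 - 5 - 426) + 93177)/(39588956/3249 - 398496) = (-649 + 93177)/(-1255124548/3249) = 92528*(-3249/1255124548) = -75155868/313781137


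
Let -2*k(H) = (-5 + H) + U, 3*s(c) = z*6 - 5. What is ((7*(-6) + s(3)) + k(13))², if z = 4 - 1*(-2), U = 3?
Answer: 49729/36 ≈ 1381.4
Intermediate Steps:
z = 6 (z = 4 + 2 = 6)
s(c) = 31/3 (s(c) = (6*6 - 5)/3 = (36 - 5)/3 = (⅓)*31 = 31/3)
k(H) = 1 - H/2 (k(H) = -((-5 + H) + 3)/2 = -(-2 + H)/2 = 1 - H/2)
((7*(-6) + s(3)) + k(13))² = ((7*(-6) + 31/3) + (1 - ½*13))² = ((-42 + 31/3) + (1 - 13/2))² = (-95/3 - 11/2)² = (-223/6)² = 49729/36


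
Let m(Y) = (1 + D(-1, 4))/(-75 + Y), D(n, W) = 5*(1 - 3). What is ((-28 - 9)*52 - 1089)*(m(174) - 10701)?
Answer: 354666256/11 ≈ 3.2242e+7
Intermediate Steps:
D(n, W) = -10 (D(n, W) = 5*(-2) = -10)
m(Y) = -9/(-75 + Y) (m(Y) = (1 - 10)/(-75 + Y) = -9/(-75 + Y))
((-28 - 9)*52 - 1089)*(m(174) - 10701) = ((-28 - 9)*52 - 1089)*(-9/(-75 + 174) - 10701) = (-37*52 - 1089)*(-9/99 - 10701) = (-1924 - 1089)*(-9*1/99 - 10701) = -3013*(-1/11 - 10701) = -3013*(-117712/11) = 354666256/11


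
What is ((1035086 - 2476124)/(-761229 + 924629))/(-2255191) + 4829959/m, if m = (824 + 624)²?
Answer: 222479283050694169/96578958705227200 ≈ 2.3036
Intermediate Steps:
m = 2096704 (m = 1448² = 2096704)
((1035086 - 2476124)/(-761229 + 924629))/(-2255191) + 4829959/m = ((1035086 - 2476124)/(-761229 + 924629))/(-2255191) + 4829959/2096704 = -1441038/163400*(-1/2255191) + 4829959*(1/2096704) = -1441038*1/163400*(-1/2255191) + 4829959/2096704 = -720519/81700*(-1/2255191) + 4829959/2096704 = 720519/184249104700 + 4829959/2096704 = 222479283050694169/96578958705227200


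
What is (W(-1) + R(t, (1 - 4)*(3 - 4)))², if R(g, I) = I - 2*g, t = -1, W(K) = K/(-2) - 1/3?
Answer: 961/36 ≈ 26.694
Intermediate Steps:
W(K) = -⅓ - K/2 (W(K) = K*(-½) - 1*⅓ = -K/2 - ⅓ = -⅓ - K/2)
(W(-1) + R(t, (1 - 4)*(3 - 4)))² = ((-⅓ - ½*(-1)) + ((1 - 4)*(3 - 4) - 2*(-1)))² = ((-⅓ + ½) + (-3*(-1) + 2))² = (⅙ + (3 + 2))² = (⅙ + 5)² = (31/6)² = 961/36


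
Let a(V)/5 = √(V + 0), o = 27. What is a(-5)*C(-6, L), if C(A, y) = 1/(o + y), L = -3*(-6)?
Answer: I*√5/9 ≈ 0.24845*I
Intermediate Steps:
L = 18
C(A, y) = 1/(27 + y)
a(V) = 5*√V (a(V) = 5*√(V + 0) = 5*√V)
a(-5)*C(-6, L) = (5*√(-5))/(27 + 18) = (5*(I*√5))/45 = (5*I*√5)*(1/45) = I*√5/9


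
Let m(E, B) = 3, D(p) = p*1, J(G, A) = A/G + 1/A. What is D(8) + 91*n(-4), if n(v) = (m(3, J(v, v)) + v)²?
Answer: 99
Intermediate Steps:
J(G, A) = 1/A + A/G (J(G, A) = A/G + 1/A = 1/A + A/G)
D(p) = p
n(v) = (3 + v)²
D(8) + 91*n(-4) = 8 + 91*(3 - 4)² = 8 + 91*(-1)² = 8 + 91*1 = 8 + 91 = 99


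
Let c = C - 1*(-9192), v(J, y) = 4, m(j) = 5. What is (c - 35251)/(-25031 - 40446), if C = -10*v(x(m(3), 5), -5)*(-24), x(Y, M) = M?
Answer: 25099/65477 ≈ 0.38333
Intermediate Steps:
C = 960 (C = -10*4*(-24) = -40*(-24) = 960)
c = 10152 (c = 960 - 1*(-9192) = 960 + 9192 = 10152)
(c - 35251)/(-25031 - 40446) = (10152 - 35251)/(-25031 - 40446) = -25099/(-65477) = -25099*(-1/65477) = 25099/65477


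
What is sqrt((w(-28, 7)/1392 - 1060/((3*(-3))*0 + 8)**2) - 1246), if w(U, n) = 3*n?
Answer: I*sqrt(16988838)/116 ≈ 35.532*I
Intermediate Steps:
sqrt((w(-28, 7)/1392 - 1060/((3*(-3))*0 + 8)**2) - 1246) = sqrt(((3*7)/1392 - 1060/((3*(-3))*0 + 8)**2) - 1246) = sqrt((21*(1/1392) - 1060/(-9*0 + 8)**2) - 1246) = sqrt((7/464 - 1060/(0 + 8)**2) - 1246) = sqrt((7/464 - 1060/(8**2)) - 1246) = sqrt((7/464 - 1060/64) - 1246) = sqrt((7/464 - 1060*1/64) - 1246) = sqrt((7/464 - 265/16) - 1246) = sqrt(-3839/232 - 1246) = sqrt(-292911/232) = I*sqrt(16988838)/116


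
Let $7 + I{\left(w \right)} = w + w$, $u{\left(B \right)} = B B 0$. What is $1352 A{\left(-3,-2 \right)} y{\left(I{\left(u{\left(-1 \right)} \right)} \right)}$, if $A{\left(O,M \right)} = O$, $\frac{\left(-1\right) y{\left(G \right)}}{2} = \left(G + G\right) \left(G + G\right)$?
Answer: $1589952$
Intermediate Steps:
$u{\left(B \right)} = 0$ ($u{\left(B \right)} = B^{2} \cdot 0 = 0$)
$I{\left(w \right)} = -7 + 2 w$ ($I{\left(w \right)} = -7 + \left(w + w\right) = -7 + 2 w$)
$y{\left(G \right)} = - 8 G^{2}$ ($y{\left(G \right)} = - 2 \left(G + G\right) \left(G + G\right) = - 2 \cdot 2 G 2 G = - 2 \cdot 4 G^{2} = - 8 G^{2}$)
$1352 A{\left(-3,-2 \right)} y{\left(I{\left(u{\left(-1 \right)} \right)} \right)} = 1352 \left(- 3 \left(- 8 \left(-7 + 2 \cdot 0\right)^{2}\right)\right) = 1352 \left(- 3 \left(- 8 \left(-7 + 0\right)^{2}\right)\right) = 1352 \left(- 3 \left(- 8 \left(-7\right)^{2}\right)\right) = 1352 \left(- 3 \left(\left(-8\right) 49\right)\right) = 1352 \left(\left(-3\right) \left(-392\right)\right) = 1352 \cdot 1176 = 1589952$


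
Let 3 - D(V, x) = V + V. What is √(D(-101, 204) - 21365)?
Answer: 46*I*√10 ≈ 145.46*I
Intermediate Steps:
D(V, x) = 3 - 2*V (D(V, x) = 3 - (V + V) = 3 - 2*V)
√(D(-101, 204) - 21365) = √((3 - 2*(-101)) - 21365) = √((3 + 202) - 21365) = √(205 - 21365) = √(-21160) = 46*I*√10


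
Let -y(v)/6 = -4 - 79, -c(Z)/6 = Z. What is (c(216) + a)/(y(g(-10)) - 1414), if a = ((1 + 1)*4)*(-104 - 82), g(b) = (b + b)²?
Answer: 696/229 ≈ 3.0393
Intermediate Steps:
g(b) = 4*b² (g(b) = (2*b)² = 4*b²)
c(Z) = -6*Z
y(v) = 498 (y(v) = -6*(-4 - 79) = -6*(-83) = 498)
a = -1488 (a = (2*4)*(-186) = 8*(-186) = -1488)
(c(216) + a)/(y(g(-10)) - 1414) = (-6*216 - 1488)/(498 - 1414) = (-1296 - 1488)/(-916) = -2784*(-1/916) = 696/229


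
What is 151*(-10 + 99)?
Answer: 13439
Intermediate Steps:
151*(-10 + 99) = 151*89 = 13439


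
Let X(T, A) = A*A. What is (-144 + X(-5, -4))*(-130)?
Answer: 16640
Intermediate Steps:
X(T, A) = A**2
(-144 + X(-5, -4))*(-130) = (-144 + (-4)**2)*(-130) = (-144 + 16)*(-130) = -128*(-130) = 16640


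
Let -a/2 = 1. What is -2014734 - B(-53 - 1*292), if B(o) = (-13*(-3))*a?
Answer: -2014656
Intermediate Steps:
a = -2 (a = -2*1 = -2)
B(o) = -78 (B(o) = -13*(-3)*(-2) = 39*(-2) = -78)
-2014734 - B(-53 - 1*292) = -2014734 - 1*(-78) = -2014734 + 78 = -2014656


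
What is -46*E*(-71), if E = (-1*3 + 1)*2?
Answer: -13064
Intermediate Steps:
E = -4 (E = (-3 + 1)*2 = -2*2 = -4)
-46*E*(-71) = -46*(-4)*(-71) = 184*(-71) = -13064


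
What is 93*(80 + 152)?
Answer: 21576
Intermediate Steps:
93*(80 + 152) = 93*232 = 21576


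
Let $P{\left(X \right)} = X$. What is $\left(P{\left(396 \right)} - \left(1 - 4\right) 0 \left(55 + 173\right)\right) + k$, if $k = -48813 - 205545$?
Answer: $-253962$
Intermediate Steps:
$k = -254358$ ($k = -48813 - 205545 = -254358$)
$\left(P{\left(396 \right)} - \left(1 - 4\right) 0 \left(55 + 173\right)\right) + k = \left(396 - \left(1 - 4\right) 0 \left(55 + 173\right)\right) - 254358 = \left(396 - \left(-3\right) 0 \cdot 228\right) - 254358 = \left(396 - 0 \cdot 228\right) - 254358 = \left(396 - 0\right) - 254358 = \left(396 + 0\right) - 254358 = 396 - 254358 = -253962$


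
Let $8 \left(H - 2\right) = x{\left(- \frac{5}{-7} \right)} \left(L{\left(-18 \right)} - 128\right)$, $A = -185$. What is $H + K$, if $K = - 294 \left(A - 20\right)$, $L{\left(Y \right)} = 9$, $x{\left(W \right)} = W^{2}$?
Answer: $\frac{3374807}{56} \approx 60264.0$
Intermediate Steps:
$K = 60270$ ($K = - 294 \left(-185 - 20\right) = \left(-294\right) \left(-205\right) = 60270$)
$H = - \frac{313}{56}$ ($H = 2 + \frac{\left(- \frac{5}{-7}\right)^{2} \left(9 - 128\right)}{8} = 2 + \frac{\left(\left(-5\right) \left(- \frac{1}{7}\right)\right)^{2} \left(-119\right)}{8} = 2 + \frac{\left(\frac{5}{7}\right)^{2} \left(-119\right)}{8} = 2 + \frac{\frac{25}{49} \left(-119\right)}{8} = 2 + \frac{1}{8} \left(- \frac{425}{7}\right) = 2 - \frac{425}{56} = - \frac{313}{56} \approx -5.5893$)
$H + K = - \frac{313}{56} + 60270 = \frac{3374807}{56}$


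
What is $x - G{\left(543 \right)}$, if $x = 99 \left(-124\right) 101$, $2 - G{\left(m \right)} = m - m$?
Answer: $-1239878$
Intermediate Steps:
$G{\left(m \right)} = 2$ ($G{\left(m \right)} = 2 - \left(m - m\right) = 2 - 0 = 2 + 0 = 2$)
$x = -1239876$ ($x = \left(-12276\right) 101 = -1239876$)
$x - G{\left(543 \right)} = -1239876 - 2 = -1239878$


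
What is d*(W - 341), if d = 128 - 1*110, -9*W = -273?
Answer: -5592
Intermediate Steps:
W = 91/3 (W = -⅑*(-273) = 91/3 ≈ 30.333)
d = 18 (d = 128 - 110 = 18)
d*(W - 341) = 18*(91/3 - 341) = 18*(-932/3) = -5592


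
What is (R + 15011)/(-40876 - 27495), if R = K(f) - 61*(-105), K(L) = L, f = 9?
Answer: -21425/68371 ≈ -0.31336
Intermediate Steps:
R = 6414 (R = 9 - 61*(-105) = 9 + 6405 = 6414)
(R + 15011)/(-40876 - 27495) = (6414 + 15011)/(-40876 - 27495) = 21425/(-68371) = 21425*(-1/68371) = -21425/68371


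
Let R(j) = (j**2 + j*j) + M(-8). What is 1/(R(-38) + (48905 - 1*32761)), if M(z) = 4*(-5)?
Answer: 1/19012 ≈ 5.2598e-5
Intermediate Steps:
M(z) = -20
R(j) = -20 + 2*j**2 (R(j) = (j**2 + j*j) - 20 = (j**2 + j**2) - 20 = 2*j**2 - 20 = -20 + 2*j**2)
1/(R(-38) + (48905 - 1*32761)) = 1/((-20 + 2*(-38)**2) + (48905 - 1*32761)) = 1/((-20 + 2*1444) + (48905 - 32761)) = 1/((-20 + 2888) + 16144) = 1/(2868 + 16144) = 1/19012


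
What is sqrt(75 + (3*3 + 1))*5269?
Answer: 5269*sqrt(85) ≈ 48578.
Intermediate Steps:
sqrt(75 + (3*3 + 1))*5269 = sqrt(75 + (9 + 1))*5269 = sqrt(75 + 10)*5269 = sqrt(85)*5269 = 5269*sqrt(85)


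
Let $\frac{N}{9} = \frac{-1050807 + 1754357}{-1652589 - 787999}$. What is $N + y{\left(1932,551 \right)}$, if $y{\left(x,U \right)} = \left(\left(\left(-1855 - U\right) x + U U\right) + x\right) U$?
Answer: $- \frac{2920060197246821}{1220294} \approx -2.3929 \cdot 10^{9}$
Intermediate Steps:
$y{\left(x,U \right)} = U \left(x + U^{2} + x \left(-1855 - U\right)\right)$ ($y{\left(x,U \right)} = \left(\left(x \left(-1855 - U\right) + U^{2}\right) + x\right) U = \left(\left(U^{2} + x \left(-1855 - U\right)\right) + x\right) U = \left(x + U^{2} + x \left(-1855 - U\right)\right) U = U \left(x + U^{2} + x \left(-1855 - U\right)\right)$)
$N = - \frac{3165975}{1220294}$ ($N = 9 \frac{-1050807 + 1754357}{-1652589 - 787999} = 9 \frac{703550}{-2440588} = 9 \cdot 703550 \left(- \frac{1}{2440588}\right) = 9 \left(- \frac{351775}{1220294}\right) = - \frac{3165975}{1220294} \approx -2.5944$)
$N + y{\left(1932,551 \right)} = - \frac{3165975}{1220294} + 551 \left(551^{2} - 3581928 - 551 \cdot 1932\right) = - \frac{3165975}{1220294} + 551 \left(303601 - 3581928 - 1064532\right) = - \frac{3165975}{1220294} + 551 \left(-4342859\right) = - \frac{3165975}{1220294} - 2392915309 = - \frac{2920060197246821}{1220294}$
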